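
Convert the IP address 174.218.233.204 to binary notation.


174 = 10101110
218 = 11011010
233 = 11101001
204 = 11001100
Binary: 10101110.11011010.11101001.11001100


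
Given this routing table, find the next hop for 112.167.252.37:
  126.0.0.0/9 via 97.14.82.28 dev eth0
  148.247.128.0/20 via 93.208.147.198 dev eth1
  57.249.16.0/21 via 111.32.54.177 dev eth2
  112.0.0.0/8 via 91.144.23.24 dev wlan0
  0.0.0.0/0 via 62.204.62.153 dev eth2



Longest prefix match for 112.167.252.37:
  /9 126.0.0.0: no
  /20 148.247.128.0: no
  /21 57.249.16.0: no
  /8 112.0.0.0: MATCH
  /0 0.0.0.0: MATCH
Selected: next-hop 91.144.23.24 via wlan0 (matched /8)


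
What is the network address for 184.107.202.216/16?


IP:   10111000.01101011.11001010.11011000
Mask: 11111111.11111111.00000000.00000000
AND operation:
Net:  10111000.01101011.00000000.00000000
Network: 184.107.0.0/16


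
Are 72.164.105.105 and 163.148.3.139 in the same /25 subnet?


Mask: 255.255.255.128
72.164.105.105 AND mask = 72.164.105.0
163.148.3.139 AND mask = 163.148.3.128
No, different subnets (72.164.105.0 vs 163.148.3.128)


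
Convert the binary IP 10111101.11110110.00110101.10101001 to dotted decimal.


10111101 = 189
11110110 = 246
00110101 = 53
10101001 = 169
IP: 189.246.53.169


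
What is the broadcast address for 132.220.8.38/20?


Network: 132.220.0.0/20
Host bits = 12
Set all host bits to 1:
Broadcast: 132.220.15.255


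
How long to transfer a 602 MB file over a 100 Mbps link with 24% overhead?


Effective throughput = 100 * (1 - 24/100) = 76 Mbps
File size in Mb = 602 * 8 = 4816 Mb
Time = 4816 / 76
Time = 63.3684 seconds


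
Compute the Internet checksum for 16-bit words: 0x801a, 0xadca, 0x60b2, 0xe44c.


Sum all words (with carry folding):
+ 0x801a = 0x801a
+ 0xadca = 0x2de5
+ 0x60b2 = 0x8e97
+ 0xe44c = 0x72e4
One's complement: ~0x72e4
Checksum = 0x8d1b


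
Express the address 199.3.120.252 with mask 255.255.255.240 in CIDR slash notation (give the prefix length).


Binary: 11111111.11111111.11111111.11110000
Count leading 1s
Prefix: /28


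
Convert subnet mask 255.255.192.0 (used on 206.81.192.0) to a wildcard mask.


Subnet mask: 255.255.192.0
Wildcard = 255.255.255.255 - subnet mask
255 - 255 = 0
255 - 255 = 0
255 - 192 = 63
255 - 0 = 255
Wildcard: 0.0.63.255


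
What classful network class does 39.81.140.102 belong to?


First octet: 39
Binary: 00100111
0xxxxxxx -> Class A (1-126)
Class A, default mask 255.0.0.0 (/8)


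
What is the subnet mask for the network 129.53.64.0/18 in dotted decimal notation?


/18 means 18 network bits, 14 host bits
Binary: 11111111111111111100000000000000
Mask: 255.255.192.0


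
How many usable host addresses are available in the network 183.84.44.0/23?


Host bits = 32 - 23 = 9
Total addresses = 2^9 = 512
Usable = total - 2 (network and broadcast)
Usable hosts: 510


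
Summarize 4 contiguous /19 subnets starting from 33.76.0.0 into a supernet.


Original prefix: /19
Number of subnets: 4 = 2^2
New prefix = 19 - 2 = 17
Supernet: 33.76.0.0/17


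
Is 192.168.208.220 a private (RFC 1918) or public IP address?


RFC 1918 private ranges:
  10.0.0.0/8 (10.0.0.0 - 10.255.255.255)
  172.16.0.0/12 (172.16.0.0 - 172.31.255.255)
  192.168.0.0/16 (192.168.0.0 - 192.168.255.255)
Private (in 192.168.0.0/16)


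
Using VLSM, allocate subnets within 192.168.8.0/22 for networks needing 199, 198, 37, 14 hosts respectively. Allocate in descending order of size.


199 hosts -> /24 (254 usable): 192.168.8.0/24
198 hosts -> /24 (254 usable): 192.168.9.0/24
37 hosts -> /26 (62 usable): 192.168.10.0/26
14 hosts -> /28 (14 usable): 192.168.10.64/28
Allocation: 192.168.8.0/24 (199 hosts, 254 usable); 192.168.9.0/24 (198 hosts, 254 usable); 192.168.10.0/26 (37 hosts, 62 usable); 192.168.10.64/28 (14 hosts, 14 usable)


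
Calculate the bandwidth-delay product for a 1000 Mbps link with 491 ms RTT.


BDP = bandwidth * RTT
= 1000 Mbps * 491 ms
= 1000 * 1e6 * 491 / 1000 bits
= 491000000 bits
= 61375000 bytes
= 59936.5234 KB
BDP = 491000000 bits (61375000 bytes)


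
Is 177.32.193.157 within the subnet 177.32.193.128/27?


Subnet network: 177.32.193.128
Test IP AND mask: 177.32.193.128
Yes, 177.32.193.157 is in 177.32.193.128/27


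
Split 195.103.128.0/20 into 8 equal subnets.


New prefix = 20 + 3 = 23
Each subnet has 512 addresses
  195.103.128.0/23
  195.103.130.0/23
  195.103.132.0/23
  195.103.134.0/23
  195.103.136.0/23
  195.103.138.0/23
  195.103.140.0/23
  195.103.142.0/23
Subnets: 195.103.128.0/23, 195.103.130.0/23, 195.103.132.0/23, 195.103.134.0/23, 195.103.136.0/23, 195.103.138.0/23, 195.103.140.0/23, 195.103.142.0/23


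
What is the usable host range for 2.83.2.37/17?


Network: 2.83.0.0
Broadcast: 2.83.127.255
First usable = network + 1
Last usable = broadcast - 1
Range: 2.83.0.1 to 2.83.127.254


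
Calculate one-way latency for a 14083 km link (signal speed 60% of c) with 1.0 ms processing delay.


Speed = 0.6 * 3e5 km/s = 180000 km/s
Propagation delay = 14083 / 180000 = 0.0782 s = 78.2389 ms
Processing delay = 1.0 ms
Total one-way latency = 79.2389 ms


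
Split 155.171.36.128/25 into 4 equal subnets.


New prefix = 25 + 2 = 27
Each subnet has 32 addresses
  155.171.36.128/27
  155.171.36.160/27
  155.171.36.192/27
  155.171.36.224/27
Subnets: 155.171.36.128/27, 155.171.36.160/27, 155.171.36.192/27, 155.171.36.224/27


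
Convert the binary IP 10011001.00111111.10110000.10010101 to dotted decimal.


10011001 = 153
00111111 = 63
10110000 = 176
10010101 = 149
IP: 153.63.176.149


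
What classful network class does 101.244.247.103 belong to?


First octet: 101
Binary: 01100101
0xxxxxxx -> Class A (1-126)
Class A, default mask 255.0.0.0 (/8)


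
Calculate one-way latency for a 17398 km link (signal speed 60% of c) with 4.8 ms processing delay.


Speed = 0.6 * 3e5 km/s = 180000 km/s
Propagation delay = 17398 / 180000 = 0.0967 s = 96.6556 ms
Processing delay = 4.8 ms
Total one-way latency = 101.4556 ms


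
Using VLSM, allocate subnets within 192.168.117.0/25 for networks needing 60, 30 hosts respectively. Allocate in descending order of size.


60 hosts -> /26 (62 usable): 192.168.117.0/26
30 hosts -> /27 (30 usable): 192.168.117.64/27
Allocation: 192.168.117.0/26 (60 hosts, 62 usable); 192.168.117.64/27 (30 hosts, 30 usable)


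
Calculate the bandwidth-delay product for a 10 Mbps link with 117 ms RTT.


BDP = bandwidth * RTT
= 10 Mbps * 117 ms
= 10 * 1e6 * 117 / 1000 bits
= 1170000 bits
= 146250 bytes
= 142.8223 KB
BDP = 1170000 bits (146250 bytes)


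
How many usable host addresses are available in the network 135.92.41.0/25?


Host bits = 32 - 25 = 7
Total addresses = 2^7 = 128
Usable = total - 2 (network and broadcast)
Usable hosts: 126


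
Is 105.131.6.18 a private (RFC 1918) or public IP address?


RFC 1918 private ranges:
  10.0.0.0/8 (10.0.0.0 - 10.255.255.255)
  172.16.0.0/12 (172.16.0.0 - 172.31.255.255)
  192.168.0.0/16 (192.168.0.0 - 192.168.255.255)
Public (not in any RFC 1918 range)


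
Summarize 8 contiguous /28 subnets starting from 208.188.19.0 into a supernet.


Original prefix: /28
Number of subnets: 8 = 2^3
New prefix = 28 - 3 = 25
Supernet: 208.188.19.0/25


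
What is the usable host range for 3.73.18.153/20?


Network: 3.73.16.0
Broadcast: 3.73.31.255
First usable = network + 1
Last usable = broadcast - 1
Range: 3.73.16.1 to 3.73.31.254


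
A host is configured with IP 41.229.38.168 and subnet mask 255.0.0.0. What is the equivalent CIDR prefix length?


Binary: 11111111.00000000.00000000.00000000
Count leading 1s
Prefix: /8


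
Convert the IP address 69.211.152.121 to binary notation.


69 = 01000101
211 = 11010011
152 = 10011000
121 = 01111001
Binary: 01000101.11010011.10011000.01111001


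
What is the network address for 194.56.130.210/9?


IP:   11000010.00111000.10000010.11010010
Mask: 11111111.10000000.00000000.00000000
AND operation:
Net:  11000010.00000000.00000000.00000000
Network: 194.0.0.0/9


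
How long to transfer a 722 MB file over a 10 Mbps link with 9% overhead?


Effective throughput = 10 * (1 - 9/100) = 9.1 Mbps
File size in Mb = 722 * 8 = 5776 Mb
Time = 5776 / 9.1
Time = 634.7253 seconds


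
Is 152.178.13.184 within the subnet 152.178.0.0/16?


Subnet network: 152.178.0.0
Test IP AND mask: 152.178.0.0
Yes, 152.178.13.184 is in 152.178.0.0/16


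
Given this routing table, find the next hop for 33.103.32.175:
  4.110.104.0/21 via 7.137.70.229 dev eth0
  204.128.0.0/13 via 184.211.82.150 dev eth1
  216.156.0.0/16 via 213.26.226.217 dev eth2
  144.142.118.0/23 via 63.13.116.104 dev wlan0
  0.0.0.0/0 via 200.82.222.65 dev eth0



Longest prefix match for 33.103.32.175:
  /21 4.110.104.0: no
  /13 204.128.0.0: no
  /16 216.156.0.0: no
  /23 144.142.118.0: no
  /0 0.0.0.0: MATCH
Selected: next-hop 200.82.222.65 via eth0 (matched /0)


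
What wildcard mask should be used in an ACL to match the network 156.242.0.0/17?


Subnet mask: 255.255.128.0
Wildcard = 255.255.255.255 - subnet mask
255 - 255 = 0
255 - 255 = 0
255 - 128 = 127
255 - 0 = 255
Wildcard: 0.0.127.255


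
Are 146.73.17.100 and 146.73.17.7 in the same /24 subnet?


Mask: 255.255.255.0
146.73.17.100 AND mask = 146.73.17.0
146.73.17.7 AND mask = 146.73.17.0
Yes, same subnet (146.73.17.0)


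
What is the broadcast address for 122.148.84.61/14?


Network: 122.148.0.0/14
Host bits = 18
Set all host bits to 1:
Broadcast: 122.151.255.255


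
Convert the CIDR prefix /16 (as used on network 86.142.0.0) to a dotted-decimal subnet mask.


/16 means 16 network bits, 16 host bits
Binary: 11111111111111110000000000000000
Mask: 255.255.0.0


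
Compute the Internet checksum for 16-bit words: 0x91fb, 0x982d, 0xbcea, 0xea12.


Sum all words (with carry folding):
+ 0x91fb = 0x91fb
+ 0x982d = 0x2a29
+ 0xbcea = 0xe713
+ 0xea12 = 0xd126
One's complement: ~0xd126
Checksum = 0x2ed9


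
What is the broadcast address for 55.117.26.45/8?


Network: 55.0.0.0/8
Host bits = 24
Set all host bits to 1:
Broadcast: 55.255.255.255


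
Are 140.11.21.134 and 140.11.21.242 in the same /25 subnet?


Mask: 255.255.255.128
140.11.21.134 AND mask = 140.11.21.128
140.11.21.242 AND mask = 140.11.21.128
Yes, same subnet (140.11.21.128)


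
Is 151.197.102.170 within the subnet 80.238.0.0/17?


Subnet network: 80.238.0.0
Test IP AND mask: 151.197.0.0
No, 151.197.102.170 is not in 80.238.0.0/17


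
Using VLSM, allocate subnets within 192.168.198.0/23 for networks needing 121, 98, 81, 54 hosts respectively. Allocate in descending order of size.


121 hosts -> /25 (126 usable): 192.168.198.0/25
98 hosts -> /25 (126 usable): 192.168.198.128/25
81 hosts -> /25 (126 usable): 192.168.199.0/25
54 hosts -> /26 (62 usable): 192.168.199.128/26
Allocation: 192.168.198.0/25 (121 hosts, 126 usable); 192.168.198.128/25 (98 hosts, 126 usable); 192.168.199.0/25 (81 hosts, 126 usable); 192.168.199.128/26 (54 hosts, 62 usable)


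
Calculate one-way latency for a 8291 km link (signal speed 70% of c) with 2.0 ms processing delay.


Speed = 0.7 * 3e5 km/s = 210000 km/s
Propagation delay = 8291 / 210000 = 0.0395 s = 39.481 ms
Processing delay = 2.0 ms
Total one-way latency = 41.481 ms


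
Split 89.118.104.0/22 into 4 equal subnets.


New prefix = 22 + 2 = 24
Each subnet has 256 addresses
  89.118.104.0/24
  89.118.105.0/24
  89.118.106.0/24
  89.118.107.0/24
Subnets: 89.118.104.0/24, 89.118.105.0/24, 89.118.106.0/24, 89.118.107.0/24


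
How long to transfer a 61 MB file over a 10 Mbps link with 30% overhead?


Effective throughput = 10 * (1 - 30/100) = 7 Mbps
File size in Mb = 61 * 8 = 488 Mb
Time = 488 / 7
Time = 69.7143 seconds


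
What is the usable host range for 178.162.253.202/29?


Network: 178.162.253.200
Broadcast: 178.162.253.207
First usable = network + 1
Last usable = broadcast - 1
Range: 178.162.253.201 to 178.162.253.206


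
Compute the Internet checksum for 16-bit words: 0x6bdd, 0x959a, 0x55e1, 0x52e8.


Sum all words (with carry folding):
+ 0x6bdd = 0x6bdd
+ 0x959a = 0x0178
+ 0x55e1 = 0x5759
+ 0x52e8 = 0xaa41
One's complement: ~0xaa41
Checksum = 0x55be


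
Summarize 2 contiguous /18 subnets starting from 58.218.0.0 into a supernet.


Original prefix: /18
Number of subnets: 2 = 2^1
New prefix = 18 - 1 = 17
Supernet: 58.218.0.0/17


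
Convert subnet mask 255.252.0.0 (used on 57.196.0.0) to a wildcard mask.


Subnet mask: 255.252.0.0
Wildcard = 255.255.255.255 - subnet mask
255 - 255 = 0
255 - 252 = 3
255 - 0 = 255
255 - 0 = 255
Wildcard: 0.3.255.255


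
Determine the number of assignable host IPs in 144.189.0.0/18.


Host bits = 32 - 18 = 14
Total addresses = 2^14 = 16384
Usable = total - 2 (network and broadcast)
Usable hosts: 16382


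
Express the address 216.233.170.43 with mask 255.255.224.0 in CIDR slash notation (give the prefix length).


Binary: 11111111.11111111.11100000.00000000
Count leading 1s
Prefix: /19


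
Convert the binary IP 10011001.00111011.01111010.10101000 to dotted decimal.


10011001 = 153
00111011 = 59
01111010 = 122
10101000 = 168
IP: 153.59.122.168


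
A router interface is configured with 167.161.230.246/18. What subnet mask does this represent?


/18 means 18 network bits, 14 host bits
Binary: 11111111111111111100000000000000
Mask: 255.255.192.0


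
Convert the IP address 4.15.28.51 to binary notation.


4 = 00000100
15 = 00001111
28 = 00011100
51 = 00110011
Binary: 00000100.00001111.00011100.00110011


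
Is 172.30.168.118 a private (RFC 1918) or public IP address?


RFC 1918 private ranges:
  10.0.0.0/8 (10.0.0.0 - 10.255.255.255)
  172.16.0.0/12 (172.16.0.0 - 172.31.255.255)
  192.168.0.0/16 (192.168.0.0 - 192.168.255.255)
Private (in 172.16.0.0/12)


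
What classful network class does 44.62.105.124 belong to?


First octet: 44
Binary: 00101100
0xxxxxxx -> Class A (1-126)
Class A, default mask 255.0.0.0 (/8)


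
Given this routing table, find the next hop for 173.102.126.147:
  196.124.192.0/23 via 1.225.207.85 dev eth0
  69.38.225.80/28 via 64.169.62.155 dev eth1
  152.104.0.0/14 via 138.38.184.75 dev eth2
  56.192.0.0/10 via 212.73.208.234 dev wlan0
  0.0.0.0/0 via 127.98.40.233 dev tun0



Longest prefix match for 173.102.126.147:
  /23 196.124.192.0: no
  /28 69.38.225.80: no
  /14 152.104.0.0: no
  /10 56.192.0.0: no
  /0 0.0.0.0: MATCH
Selected: next-hop 127.98.40.233 via tun0 (matched /0)


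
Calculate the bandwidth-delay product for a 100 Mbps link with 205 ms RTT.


BDP = bandwidth * RTT
= 100 Mbps * 205 ms
= 100 * 1e6 * 205 / 1000 bits
= 20500000 bits
= 2562500 bytes
= 2502.4414 KB
BDP = 20500000 bits (2562500 bytes)


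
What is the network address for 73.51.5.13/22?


IP:   01001001.00110011.00000101.00001101
Mask: 11111111.11111111.11111100.00000000
AND operation:
Net:  01001001.00110011.00000100.00000000
Network: 73.51.4.0/22


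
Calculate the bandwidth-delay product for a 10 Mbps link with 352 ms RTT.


BDP = bandwidth * RTT
= 10 Mbps * 352 ms
= 10 * 1e6 * 352 / 1000 bits
= 3520000 bits
= 440000 bytes
= 429.6875 KB
BDP = 3520000 bits (440000 bytes)


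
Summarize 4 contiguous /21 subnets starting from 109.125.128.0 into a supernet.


Original prefix: /21
Number of subnets: 4 = 2^2
New prefix = 21 - 2 = 19
Supernet: 109.125.128.0/19


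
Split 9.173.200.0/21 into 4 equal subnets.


New prefix = 21 + 2 = 23
Each subnet has 512 addresses
  9.173.200.0/23
  9.173.202.0/23
  9.173.204.0/23
  9.173.206.0/23
Subnets: 9.173.200.0/23, 9.173.202.0/23, 9.173.204.0/23, 9.173.206.0/23


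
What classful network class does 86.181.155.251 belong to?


First octet: 86
Binary: 01010110
0xxxxxxx -> Class A (1-126)
Class A, default mask 255.0.0.0 (/8)


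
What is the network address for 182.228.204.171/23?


IP:   10110110.11100100.11001100.10101011
Mask: 11111111.11111111.11111110.00000000
AND operation:
Net:  10110110.11100100.11001100.00000000
Network: 182.228.204.0/23


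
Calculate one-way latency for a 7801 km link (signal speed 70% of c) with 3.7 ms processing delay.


Speed = 0.7 * 3e5 km/s = 210000 km/s
Propagation delay = 7801 / 210000 = 0.0371 s = 37.1476 ms
Processing delay = 3.7 ms
Total one-way latency = 40.8476 ms


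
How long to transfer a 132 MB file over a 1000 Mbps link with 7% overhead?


Effective throughput = 1000 * (1 - 7/100) = 930.0 Mbps
File size in Mb = 132 * 8 = 1056 Mb
Time = 1056 / 930.0
Time = 1.1355 seconds


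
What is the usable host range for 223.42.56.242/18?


Network: 223.42.0.0
Broadcast: 223.42.63.255
First usable = network + 1
Last usable = broadcast - 1
Range: 223.42.0.1 to 223.42.63.254


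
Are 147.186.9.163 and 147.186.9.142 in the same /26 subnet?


Mask: 255.255.255.192
147.186.9.163 AND mask = 147.186.9.128
147.186.9.142 AND mask = 147.186.9.128
Yes, same subnet (147.186.9.128)


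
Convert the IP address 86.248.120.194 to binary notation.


86 = 01010110
248 = 11111000
120 = 01111000
194 = 11000010
Binary: 01010110.11111000.01111000.11000010


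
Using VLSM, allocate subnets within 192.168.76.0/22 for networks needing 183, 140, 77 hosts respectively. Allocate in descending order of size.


183 hosts -> /24 (254 usable): 192.168.76.0/24
140 hosts -> /24 (254 usable): 192.168.77.0/24
77 hosts -> /25 (126 usable): 192.168.78.0/25
Allocation: 192.168.76.0/24 (183 hosts, 254 usable); 192.168.77.0/24 (140 hosts, 254 usable); 192.168.78.0/25 (77 hosts, 126 usable)


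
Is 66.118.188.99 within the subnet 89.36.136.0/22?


Subnet network: 89.36.136.0
Test IP AND mask: 66.118.188.0
No, 66.118.188.99 is not in 89.36.136.0/22


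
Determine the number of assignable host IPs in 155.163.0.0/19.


Host bits = 32 - 19 = 13
Total addresses = 2^13 = 8192
Usable = total - 2 (network and broadcast)
Usable hosts: 8190


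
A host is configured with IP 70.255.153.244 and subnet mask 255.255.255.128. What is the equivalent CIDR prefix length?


Binary: 11111111.11111111.11111111.10000000
Count leading 1s
Prefix: /25


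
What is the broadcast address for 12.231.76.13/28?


Network: 12.231.76.0/28
Host bits = 4
Set all host bits to 1:
Broadcast: 12.231.76.15


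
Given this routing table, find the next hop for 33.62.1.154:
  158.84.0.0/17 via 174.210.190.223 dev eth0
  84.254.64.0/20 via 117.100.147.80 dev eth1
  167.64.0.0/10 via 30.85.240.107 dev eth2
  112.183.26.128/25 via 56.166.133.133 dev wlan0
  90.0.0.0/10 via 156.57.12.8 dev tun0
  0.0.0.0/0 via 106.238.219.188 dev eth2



Longest prefix match for 33.62.1.154:
  /17 158.84.0.0: no
  /20 84.254.64.0: no
  /10 167.64.0.0: no
  /25 112.183.26.128: no
  /10 90.0.0.0: no
  /0 0.0.0.0: MATCH
Selected: next-hop 106.238.219.188 via eth2 (matched /0)


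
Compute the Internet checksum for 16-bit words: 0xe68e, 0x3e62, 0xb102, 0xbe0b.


Sum all words (with carry folding):
+ 0xe68e = 0xe68e
+ 0x3e62 = 0x24f1
+ 0xb102 = 0xd5f3
+ 0xbe0b = 0x93ff
One's complement: ~0x93ff
Checksum = 0x6c00


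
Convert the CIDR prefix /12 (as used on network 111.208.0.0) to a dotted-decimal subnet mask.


/12 means 12 network bits, 20 host bits
Binary: 11111111111100000000000000000000
Mask: 255.240.0.0


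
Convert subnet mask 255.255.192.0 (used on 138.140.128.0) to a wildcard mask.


Subnet mask: 255.255.192.0
Wildcard = 255.255.255.255 - subnet mask
255 - 255 = 0
255 - 255 = 0
255 - 192 = 63
255 - 0 = 255
Wildcard: 0.0.63.255


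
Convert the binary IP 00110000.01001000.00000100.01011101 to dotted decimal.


00110000 = 48
01001000 = 72
00000100 = 4
01011101 = 93
IP: 48.72.4.93


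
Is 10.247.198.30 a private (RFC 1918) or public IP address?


RFC 1918 private ranges:
  10.0.0.0/8 (10.0.0.0 - 10.255.255.255)
  172.16.0.0/12 (172.16.0.0 - 172.31.255.255)
  192.168.0.0/16 (192.168.0.0 - 192.168.255.255)
Private (in 10.0.0.0/8)


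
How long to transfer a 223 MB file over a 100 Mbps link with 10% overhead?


Effective throughput = 100 * (1 - 10/100) = 90 Mbps
File size in Mb = 223 * 8 = 1784 Mb
Time = 1784 / 90
Time = 19.8222 seconds


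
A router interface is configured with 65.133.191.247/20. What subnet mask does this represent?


/20 means 20 network bits, 12 host bits
Binary: 11111111111111111111000000000000
Mask: 255.255.240.0


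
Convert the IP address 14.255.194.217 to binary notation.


14 = 00001110
255 = 11111111
194 = 11000010
217 = 11011001
Binary: 00001110.11111111.11000010.11011001


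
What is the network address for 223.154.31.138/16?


IP:   11011111.10011010.00011111.10001010
Mask: 11111111.11111111.00000000.00000000
AND operation:
Net:  11011111.10011010.00000000.00000000
Network: 223.154.0.0/16


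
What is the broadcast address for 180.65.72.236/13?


Network: 180.64.0.0/13
Host bits = 19
Set all host bits to 1:
Broadcast: 180.71.255.255


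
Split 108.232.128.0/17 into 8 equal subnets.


New prefix = 17 + 3 = 20
Each subnet has 4096 addresses
  108.232.128.0/20
  108.232.144.0/20
  108.232.160.0/20
  108.232.176.0/20
  108.232.192.0/20
  108.232.208.0/20
  108.232.224.0/20
  108.232.240.0/20
Subnets: 108.232.128.0/20, 108.232.144.0/20, 108.232.160.0/20, 108.232.176.0/20, 108.232.192.0/20, 108.232.208.0/20, 108.232.224.0/20, 108.232.240.0/20


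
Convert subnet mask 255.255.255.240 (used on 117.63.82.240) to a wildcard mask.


Subnet mask: 255.255.255.240
Wildcard = 255.255.255.255 - subnet mask
255 - 255 = 0
255 - 255 = 0
255 - 255 = 0
255 - 240 = 15
Wildcard: 0.0.0.15


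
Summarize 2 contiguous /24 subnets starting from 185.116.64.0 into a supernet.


Original prefix: /24
Number of subnets: 2 = 2^1
New prefix = 24 - 1 = 23
Supernet: 185.116.64.0/23


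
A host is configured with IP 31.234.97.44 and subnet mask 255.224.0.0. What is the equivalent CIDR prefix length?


Binary: 11111111.11100000.00000000.00000000
Count leading 1s
Prefix: /11


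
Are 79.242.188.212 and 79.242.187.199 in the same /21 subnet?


Mask: 255.255.248.0
79.242.188.212 AND mask = 79.242.184.0
79.242.187.199 AND mask = 79.242.184.0
Yes, same subnet (79.242.184.0)


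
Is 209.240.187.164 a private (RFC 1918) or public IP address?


RFC 1918 private ranges:
  10.0.0.0/8 (10.0.0.0 - 10.255.255.255)
  172.16.0.0/12 (172.16.0.0 - 172.31.255.255)
  192.168.0.0/16 (192.168.0.0 - 192.168.255.255)
Public (not in any RFC 1918 range)


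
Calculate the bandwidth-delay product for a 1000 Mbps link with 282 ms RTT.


BDP = bandwidth * RTT
= 1000 Mbps * 282 ms
= 1000 * 1e6 * 282 / 1000 bits
= 282000000 bits
= 35250000 bytes
= 34423.8281 KB
BDP = 282000000 bits (35250000 bytes)


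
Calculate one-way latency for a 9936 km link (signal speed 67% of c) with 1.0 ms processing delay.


Speed = 0.67 * 3e5 km/s = 201000 km/s
Propagation delay = 9936 / 201000 = 0.0494 s = 49.4328 ms
Processing delay = 1.0 ms
Total one-way latency = 50.4328 ms


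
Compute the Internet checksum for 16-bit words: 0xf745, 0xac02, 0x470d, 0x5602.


Sum all words (with carry folding):
+ 0xf745 = 0xf745
+ 0xac02 = 0xa348
+ 0x470d = 0xea55
+ 0x5602 = 0x4058
One's complement: ~0x4058
Checksum = 0xbfa7


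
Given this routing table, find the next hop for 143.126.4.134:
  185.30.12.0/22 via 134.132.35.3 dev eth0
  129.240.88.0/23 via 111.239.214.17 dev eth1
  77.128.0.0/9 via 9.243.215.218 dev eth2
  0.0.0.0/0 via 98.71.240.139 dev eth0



Longest prefix match for 143.126.4.134:
  /22 185.30.12.0: no
  /23 129.240.88.0: no
  /9 77.128.0.0: no
  /0 0.0.0.0: MATCH
Selected: next-hop 98.71.240.139 via eth0 (matched /0)


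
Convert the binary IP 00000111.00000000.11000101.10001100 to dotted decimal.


00000111 = 7
00000000 = 0
11000101 = 197
10001100 = 140
IP: 7.0.197.140


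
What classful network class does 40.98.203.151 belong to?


First octet: 40
Binary: 00101000
0xxxxxxx -> Class A (1-126)
Class A, default mask 255.0.0.0 (/8)


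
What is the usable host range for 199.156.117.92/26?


Network: 199.156.117.64
Broadcast: 199.156.117.127
First usable = network + 1
Last usable = broadcast - 1
Range: 199.156.117.65 to 199.156.117.126


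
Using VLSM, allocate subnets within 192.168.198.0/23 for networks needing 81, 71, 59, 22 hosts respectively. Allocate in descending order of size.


81 hosts -> /25 (126 usable): 192.168.198.0/25
71 hosts -> /25 (126 usable): 192.168.198.128/25
59 hosts -> /26 (62 usable): 192.168.199.0/26
22 hosts -> /27 (30 usable): 192.168.199.64/27
Allocation: 192.168.198.0/25 (81 hosts, 126 usable); 192.168.198.128/25 (71 hosts, 126 usable); 192.168.199.0/26 (59 hosts, 62 usable); 192.168.199.64/27 (22 hosts, 30 usable)


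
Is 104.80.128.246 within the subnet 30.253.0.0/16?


Subnet network: 30.253.0.0
Test IP AND mask: 104.80.0.0
No, 104.80.128.246 is not in 30.253.0.0/16


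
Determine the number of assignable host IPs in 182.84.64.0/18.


Host bits = 32 - 18 = 14
Total addresses = 2^14 = 16384
Usable = total - 2 (network and broadcast)
Usable hosts: 16382


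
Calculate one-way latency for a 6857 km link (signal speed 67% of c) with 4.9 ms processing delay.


Speed = 0.67 * 3e5 km/s = 201000 km/s
Propagation delay = 6857 / 201000 = 0.0341 s = 34.1144 ms
Processing delay = 4.9 ms
Total one-way latency = 39.0144 ms


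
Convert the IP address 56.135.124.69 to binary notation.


56 = 00111000
135 = 10000111
124 = 01111100
69 = 01000101
Binary: 00111000.10000111.01111100.01000101


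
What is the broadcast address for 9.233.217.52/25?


Network: 9.233.217.0/25
Host bits = 7
Set all host bits to 1:
Broadcast: 9.233.217.127


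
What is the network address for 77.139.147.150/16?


IP:   01001101.10001011.10010011.10010110
Mask: 11111111.11111111.00000000.00000000
AND operation:
Net:  01001101.10001011.00000000.00000000
Network: 77.139.0.0/16


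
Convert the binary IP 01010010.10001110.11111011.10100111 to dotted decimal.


01010010 = 82
10001110 = 142
11111011 = 251
10100111 = 167
IP: 82.142.251.167


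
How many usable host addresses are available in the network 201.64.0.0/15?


Host bits = 32 - 15 = 17
Total addresses = 2^17 = 131072
Usable = total - 2 (network and broadcast)
Usable hosts: 131070


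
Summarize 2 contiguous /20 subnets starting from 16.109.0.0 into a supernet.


Original prefix: /20
Number of subnets: 2 = 2^1
New prefix = 20 - 1 = 19
Supernet: 16.109.0.0/19


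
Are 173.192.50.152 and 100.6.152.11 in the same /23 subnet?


Mask: 255.255.254.0
173.192.50.152 AND mask = 173.192.50.0
100.6.152.11 AND mask = 100.6.152.0
No, different subnets (173.192.50.0 vs 100.6.152.0)


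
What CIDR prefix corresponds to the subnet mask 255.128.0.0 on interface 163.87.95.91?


Binary: 11111111.10000000.00000000.00000000
Count leading 1s
Prefix: /9


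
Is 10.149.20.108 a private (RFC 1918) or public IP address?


RFC 1918 private ranges:
  10.0.0.0/8 (10.0.0.0 - 10.255.255.255)
  172.16.0.0/12 (172.16.0.0 - 172.31.255.255)
  192.168.0.0/16 (192.168.0.0 - 192.168.255.255)
Private (in 10.0.0.0/8)


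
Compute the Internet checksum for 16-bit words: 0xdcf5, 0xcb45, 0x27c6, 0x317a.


Sum all words (with carry folding):
+ 0xdcf5 = 0xdcf5
+ 0xcb45 = 0xa83b
+ 0x27c6 = 0xd001
+ 0x317a = 0x017c
One's complement: ~0x017c
Checksum = 0xfe83


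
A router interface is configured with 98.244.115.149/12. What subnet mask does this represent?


/12 means 12 network bits, 20 host bits
Binary: 11111111111100000000000000000000
Mask: 255.240.0.0


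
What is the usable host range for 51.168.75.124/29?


Network: 51.168.75.120
Broadcast: 51.168.75.127
First usable = network + 1
Last usable = broadcast - 1
Range: 51.168.75.121 to 51.168.75.126


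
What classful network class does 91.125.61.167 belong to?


First octet: 91
Binary: 01011011
0xxxxxxx -> Class A (1-126)
Class A, default mask 255.0.0.0 (/8)


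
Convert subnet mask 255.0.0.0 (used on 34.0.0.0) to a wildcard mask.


Subnet mask: 255.0.0.0
Wildcard = 255.255.255.255 - subnet mask
255 - 255 = 0
255 - 0 = 255
255 - 0 = 255
255 - 0 = 255
Wildcard: 0.255.255.255


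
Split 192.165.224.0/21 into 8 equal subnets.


New prefix = 21 + 3 = 24
Each subnet has 256 addresses
  192.165.224.0/24
  192.165.225.0/24
  192.165.226.0/24
  192.165.227.0/24
  192.165.228.0/24
  192.165.229.0/24
  192.165.230.0/24
  192.165.231.0/24
Subnets: 192.165.224.0/24, 192.165.225.0/24, 192.165.226.0/24, 192.165.227.0/24, 192.165.228.0/24, 192.165.229.0/24, 192.165.230.0/24, 192.165.231.0/24


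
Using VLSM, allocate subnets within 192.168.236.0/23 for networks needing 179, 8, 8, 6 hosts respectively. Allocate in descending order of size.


179 hosts -> /24 (254 usable): 192.168.236.0/24
8 hosts -> /28 (14 usable): 192.168.237.0/28
8 hosts -> /28 (14 usable): 192.168.237.16/28
6 hosts -> /29 (6 usable): 192.168.237.32/29
Allocation: 192.168.236.0/24 (179 hosts, 254 usable); 192.168.237.0/28 (8 hosts, 14 usable); 192.168.237.16/28 (8 hosts, 14 usable); 192.168.237.32/29 (6 hosts, 6 usable)


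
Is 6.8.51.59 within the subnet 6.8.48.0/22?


Subnet network: 6.8.48.0
Test IP AND mask: 6.8.48.0
Yes, 6.8.51.59 is in 6.8.48.0/22


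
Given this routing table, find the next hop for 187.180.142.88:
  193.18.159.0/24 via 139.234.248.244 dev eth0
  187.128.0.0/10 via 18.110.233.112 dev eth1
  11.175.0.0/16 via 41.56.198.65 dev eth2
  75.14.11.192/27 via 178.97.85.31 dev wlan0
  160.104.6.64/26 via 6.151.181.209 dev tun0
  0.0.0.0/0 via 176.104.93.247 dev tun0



Longest prefix match for 187.180.142.88:
  /24 193.18.159.0: no
  /10 187.128.0.0: MATCH
  /16 11.175.0.0: no
  /27 75.14.11.192: no
  /26 160.104.6.64: no
  /0 0.0.0.0: MATCH
Selected: next-hop 18.110.233.112 via eth1 (matched /10)


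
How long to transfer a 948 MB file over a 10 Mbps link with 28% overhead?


Effective throughput = 10 * (1 - 28/100) = 7.2 Mbps
File size in Mb = 948 * 8 = 7584 Mb
Time = 7584 / 7.2
Time = 1053.3333 seconds


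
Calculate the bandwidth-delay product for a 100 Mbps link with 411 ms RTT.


BDP = bandwidth * RTT
= 100 Mbps * 411 ms
= 100 * 1e6 * 411 / 1000 bits
= 41100000 bits
= 5137500 bytes
= 5017.0898 KB
BDP = 41100000 bits (5137500 bytes)


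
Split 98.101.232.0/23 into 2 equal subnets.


New prefix = 23 + 1 = 24
Each subnet has 256 addresses
  98.101.232.0/24
  98.101.233.0/24
Subnets: 98.101.232.0/24, 98.101.233.0/24


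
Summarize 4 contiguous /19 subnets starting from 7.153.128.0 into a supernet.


Original prefix: /19
Number of subnets: 4 = 2^2
New prefix = 19 - 2 = 17
Supernet: 7.153.128.0/17


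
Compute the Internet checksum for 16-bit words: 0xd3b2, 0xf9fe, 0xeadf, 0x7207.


Sum all words (with carry folding):
+ 0xd3b2 = 0xd3b2
+ 0xf9fe = 0xcdb1
+ 0xeadf = 0xb891
+ 0x7207 = 0x2a99
One's complement: ~0x2a99
Checksum = 0xd566


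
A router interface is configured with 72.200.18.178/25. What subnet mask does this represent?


/25 means 25 network bits, 7 host bits
Binary: 11111111111111111111111110000000
Mask: 255.255.255.128


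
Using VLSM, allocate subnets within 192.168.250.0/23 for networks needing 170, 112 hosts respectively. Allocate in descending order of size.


170 hosts -> /24 (254 usable): 192.168.250.0/24
112 hosts -> /25 (126 usable): 192.168.251.0/25
Allocation: 192.168.250.0/24 (170 hosts, 254 usable); 192.168.251.0/25 (112 hosts, 126 usable)


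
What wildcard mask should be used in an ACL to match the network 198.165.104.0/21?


Subnet mask: 255.255.248.0
Wildcard = 255.255.255.255 - subnet mask
255 - 255 = 0
255 - 255 = 0
255 - 248 = 7
255 - 0 = 255
Wildcard: 0.0.7.255


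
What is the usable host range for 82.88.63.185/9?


Network: 82.0.0.0
Broadcast: 82.127.255.255
First usable = network + 1
Last usable = broadcast - 1
Range: 82.0.0.1 to 82.127.255.254


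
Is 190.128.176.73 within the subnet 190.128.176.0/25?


Subnet network: 190.128.176.0
Test IP AND mask: 190.128.176.0
Yes, 190.128.176.73 is in 190.128.176.0/25


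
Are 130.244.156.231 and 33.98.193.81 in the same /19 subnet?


Mask: 255.255.224.0
130.244.156.231 AND mask = 130.244.128.0
33.98.193.81 AND mask = 33.98.192.0
No, different subnets (130.244.128.0 vs 33.98.192.0)


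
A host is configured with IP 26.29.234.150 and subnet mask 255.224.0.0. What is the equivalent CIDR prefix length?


Binary: 11111111.11100000.00000000.00000000
Count leading 1s
Prefix: /11


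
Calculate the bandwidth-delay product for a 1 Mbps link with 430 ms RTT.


BDP = bandwidth * RTT
= 1 Mbps * 430 ms
= 1 * 1e6 * 430 / 1000 bits
= 430000 bits
= 53750 bytes
= 52.4902 KB
BDP = 430000 bits (53750 bytes)


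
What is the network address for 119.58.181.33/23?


IP:   01110111.00111010.10110101.00100001
Mask: 11111111.11111111.11111110.00000000
AND operation:
Net:  01110111.00111010.10110100.00000000
Network: 119.58.180.0/23


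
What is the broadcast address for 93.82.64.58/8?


Network: 93.0.0.0/8
Host bits = 24
Set all host bits to 1:
Broadcast: 93.255.255.255


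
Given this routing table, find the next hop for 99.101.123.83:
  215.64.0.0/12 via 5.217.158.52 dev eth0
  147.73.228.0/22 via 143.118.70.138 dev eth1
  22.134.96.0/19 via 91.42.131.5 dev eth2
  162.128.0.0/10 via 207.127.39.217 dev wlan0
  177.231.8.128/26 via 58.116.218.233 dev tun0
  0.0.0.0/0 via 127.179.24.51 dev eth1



Longest prefix match for 99.101.123.83:
  /12 215.64.0.0: no
  /22 147.73.228.0: no
  /19 22.134.96.0: no
  /10 162.128.0.0: no
  /26 177.231.8.128: no
  /0 0.0.0.0: MATCH
Selected: next-hop 127.179.24.51 via eth1 (matched /0)


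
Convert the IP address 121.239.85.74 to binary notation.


121 = 01111001
239 = 11101111
85 = 01010101
74 = 01001010
Binary: 01111001.11101111.01010101.01001010


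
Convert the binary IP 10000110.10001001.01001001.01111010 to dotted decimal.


10000110 = 134
10001001 = 137
01001001 = 73
01111010 = 122
IP: 134.137.73.122


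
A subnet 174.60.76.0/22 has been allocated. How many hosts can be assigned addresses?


Host bits = 32 - 22 = 10
Total addresses = 2^10 = 1024
Usable = total - 2 (network and broadcast)
Usable hosts: 1022


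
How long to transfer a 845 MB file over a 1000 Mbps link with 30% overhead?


Effective throughput = 1000 * (1 - 30/100) = 700 Mbps
File size in Mb = 845 * 8 = 6760 Mb
Time = 6760 / 700
Time = 9.6571 seconds


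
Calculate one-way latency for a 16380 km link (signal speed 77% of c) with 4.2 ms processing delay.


Speed = 0.77 * 3e5 km/s = 231000 km/s
Propagation delay = 16380 / 231000 = 0.0709 s = 70.9091 ms
Processing delay = 4.2 ms
Total one-way latency = 75.1091 ms


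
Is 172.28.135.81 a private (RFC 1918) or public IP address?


RFC 1918 private ranges:
  10.0.0.0/8 (10.0.0.0 - 10.255.255.255)
  172.16.0.0/12 (172.16.0.0 - 172.31.255.255)
  192.168.0.0/16 (192.168.0.0 - 192.168.255.255)
Private (in 172.16.0.0/12)


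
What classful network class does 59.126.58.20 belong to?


First octet: 59
Binary: 00111011
0xxxxxxx -> Class A (1-126)
Class A, default mask 255.0.0.0 (/8)


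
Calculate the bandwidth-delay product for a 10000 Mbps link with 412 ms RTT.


BDP = bandwidth * RTT
= 10000 Mbps * 412 ms
= 10000 * 1e6 * 412 / 1000 bits
= 4120000000 bits
= 515000000 bytes
= 502929.6875 KB
BDP = 4120000000 bits (515000000 bytes)


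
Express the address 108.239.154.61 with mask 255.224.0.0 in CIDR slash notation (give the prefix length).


Binary: 11111111.11100000.00000000.00000000
Count leading 1s
Prefix: /11


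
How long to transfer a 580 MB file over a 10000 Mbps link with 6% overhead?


Effective throughput = 10000 * (1 - 6/100) = 9400 Mbps
File size in Mb = 580 * 8 = 4640 Mb
Time = 4640 / 9400
Time = 0.4936 seconds


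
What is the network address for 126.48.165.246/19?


IP:   01111110.00110000.10100101.11110110
Mask: 11111111.11111111.11100000.00000000
AND operation:
Net:  01111110.00110000.10100000.00000000
Network: 126.48.160.0/19


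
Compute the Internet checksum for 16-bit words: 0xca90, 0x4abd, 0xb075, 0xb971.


Sum all words (with carry folding):
+ 0xca90 = 0xca90
+ 0x4abd = 0x154e
+ 0xb075 = 0xc5c3
+ 0xb971 = 0x7f35
One's complement: ~0x7f35
Checksum = 0x80ca


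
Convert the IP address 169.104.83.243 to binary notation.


169 = 10101001
104 = 01101000
83 = 01010011
243 = 11110011
Binary: 10101001.01101000.01010011.11110011


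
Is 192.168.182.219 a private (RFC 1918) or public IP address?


RFC 1918 private ranges:
  10.0.0.0/8 (10.0.0.0 - 10.255.255.255)
  172.16.0.0/12 (172.16.0.0 - 172.31.255.255)
  192.168.0.0/16 (192.168.0.0 - 192.168.255.255)
Private (in 192.168.0.0/16)


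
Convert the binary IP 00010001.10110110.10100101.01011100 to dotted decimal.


00010001 = 17
10110110 = 182
10100101 = 165
01011100 = 92
IP: 17.182.165.92


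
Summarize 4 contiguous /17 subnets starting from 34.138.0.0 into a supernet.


Original prefix: /17
Number of subnets: 4 = 2^2
New prefix = 17 - 2 = 15
Supernet: 34.138.0.0/15


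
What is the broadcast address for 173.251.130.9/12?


Network: 173.240.0.0/12
Host bits = 20
Set all host bits to 1:
Broadcast: 173.255.255.255


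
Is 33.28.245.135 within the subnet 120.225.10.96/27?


Subnet network: 120.225.10.96
Test IP AND mask: 33.28.245.128
No, 33.28.245.135 is not in 120.225.10.96/27


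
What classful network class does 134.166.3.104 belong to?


First octet: 134
Binary: 10000110
10xxxxxx -> Class B (128-191)
Class B, default mask 255.255.0.0 (/16)


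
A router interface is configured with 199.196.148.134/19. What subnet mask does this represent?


/19 means 19 network bits, 13 host bits
Binary: 11111111111111111110000000000000
Mask: 255.255.224.0


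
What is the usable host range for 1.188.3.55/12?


Network: 1.176.0.0
Broadcast: 1.191.255.255
First usable = network + 1
Last usable = broadcast - 1
Range: 1.176.0.1 to 1.191.255.254


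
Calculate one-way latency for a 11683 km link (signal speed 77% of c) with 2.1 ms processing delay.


Speed = 0.77 * 3e5 km/s = 231000 km/s
Propagation delay = 11683 / 231000 = 0.0506 s = 50.5758 ms
Processing delay = 2.1 ms
Total one-way latency = 52.6758 ms


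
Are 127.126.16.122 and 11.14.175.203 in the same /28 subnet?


Mask: 255.255.255.240
127.126.16.122 AND mask = 127.126.16.112
11.14.175.203 AND mask = 11.14.175.192
No, different subnets (127.126.16.112 vs 11.14.175.192)


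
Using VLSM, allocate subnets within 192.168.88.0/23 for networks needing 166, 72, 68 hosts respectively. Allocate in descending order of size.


166 hosts -> /24 (254 usable): 192.168.88.0/24
72 hosts -> /25 (126 usable): 192.168.89.0/25
68 hosts -> /25 (126 usable): 192.168.89.128/25
Allocation: 192.168.88.0/24 (166 hosts, 254 usable); 192.168.89.0/25 (72 hosts, 126 usable); 192.168.89.128/25 (68 hosts, 126 usable)


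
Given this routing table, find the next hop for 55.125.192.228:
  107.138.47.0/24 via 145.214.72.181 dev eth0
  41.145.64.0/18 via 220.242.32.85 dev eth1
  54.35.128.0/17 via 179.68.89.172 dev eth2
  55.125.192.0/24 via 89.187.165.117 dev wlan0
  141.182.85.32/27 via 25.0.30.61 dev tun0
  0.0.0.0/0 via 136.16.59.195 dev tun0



Longest prefix match for 55.125.192.228:
  /24 107.138.47.0: no
  /18 41.145.64.0: no
  /17 54.35.128.0: no
  /24 55.125.192.0: MATCH
  /27 141.182.85.32: no
  /0 0.0.0.0: MATCH
Selected: next-hop 89.187.165.117 via wlan0 (matched /24)


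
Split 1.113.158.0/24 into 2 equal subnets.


New prefix = 24 + 1 = 25
Each subnet has 128 addresses
  1.113.158.0/25
  1.113.158.128/25
Subnets: 1.113.158.0/25, 1.113.158.128/25


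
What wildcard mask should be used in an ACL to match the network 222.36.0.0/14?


Subnet mask: 255.252.0.0
Wildcard = 255.255.255.255 - subnet mask
255 - 255 = 0
255 - 252 = 3
255 - 0 = 255
255 - 0 = 255
Wildcard: 0.3.255.255
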